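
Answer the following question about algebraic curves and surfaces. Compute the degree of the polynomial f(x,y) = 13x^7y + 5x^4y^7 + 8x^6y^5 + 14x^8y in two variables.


Examine each term for its total degree (sum of exponents).
  Term '13x^7y' has total degree 7+1 = 8.
  Term '5x^4y^7' has total degree 4+7 = 11.
  Term '8x^6y^5' has total degree 6+5 = 11.
  Term '14x^8y' has total degree 8+1 = 9.
The maximum total degree among all terms is 11.

11


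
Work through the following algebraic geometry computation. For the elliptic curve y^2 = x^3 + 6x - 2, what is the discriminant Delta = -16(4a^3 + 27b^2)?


Compute each component:
4a^3 = 4*6^3 = 4*216 = 864
27b^2 = 27*(-2)^2 = 27*4 = 108
4a^3 + 27b^2 = 864 + 108 = 972
Delta = -16*972 = -15552

-15552


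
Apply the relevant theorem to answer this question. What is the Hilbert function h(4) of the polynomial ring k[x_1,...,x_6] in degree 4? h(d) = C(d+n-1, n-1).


The Hilbert function for the polynomial ring in 6 variables is:
h(d) = C(d+n-1, n-1)
h(4) = C(4+6-1, 6-1) = C(9, 5)
= 9! / (5! * 4!)
= 126

126


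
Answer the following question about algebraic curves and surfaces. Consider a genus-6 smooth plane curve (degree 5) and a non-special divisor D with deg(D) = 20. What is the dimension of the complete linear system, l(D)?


First, compute the genus of a smooth plane curve of degree 5:
g = (d-1)(d-2)/2 = (5-1)(5-2)/2 = 6
For a non-special divisor D (i.e., h^1(D) = 0), Riemann-Roch gives:
l(D) = deg(D) - g + 1
Since deg(D) = 20 >= 2g - 1 = 11, D is non-special.
l(D) = 20 - 6 + 1 = 15

15


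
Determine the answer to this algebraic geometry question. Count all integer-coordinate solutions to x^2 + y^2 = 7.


Systematically check integer values of x where x^2 <= 7.
For each valid x, check if 7 - x^2 is a perfect square.
Total integer solutions found: 0

0


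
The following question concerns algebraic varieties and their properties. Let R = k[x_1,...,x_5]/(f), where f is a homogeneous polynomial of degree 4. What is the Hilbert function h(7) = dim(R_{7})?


For R = k[x_1,...,x_n]/(f) with f homogeneous of degree e:
The Hilbert series is (1 - t^e)/(1 - t)^n.
So h(d) = C(d+n-1, n-1) - C(d-e+n-1, n-1) for d >= e.
With n=5, e=4, d=7:
C(7+5-1, 5-1) = C(11, 4) = 330
C(7-4+5-1, 5-1) = C(7, 4) = 35
h(7) = 330 - 35 = 295

295


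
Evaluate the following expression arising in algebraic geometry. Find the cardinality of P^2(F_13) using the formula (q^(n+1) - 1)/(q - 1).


P^2(F_13) has (q^(n+1) - 1)/(q - 1) points.
= 13^2 + 13^1 + 13^0
= 169 + 13 + 1
= 183

183


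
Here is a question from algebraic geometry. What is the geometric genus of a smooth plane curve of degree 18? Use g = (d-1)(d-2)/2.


Using the genus formula for smooth plane curves:
g = (d-1)(d-2)/2
g = (18-1)(18-2)/2
g = 17*16/2
g = 272/2 = 136

136


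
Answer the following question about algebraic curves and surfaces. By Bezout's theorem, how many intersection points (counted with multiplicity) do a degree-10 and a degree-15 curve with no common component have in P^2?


Bezout's theorem states the intersection count equals the product of degrees.
Intersection count = 10 * 15 = 150

150


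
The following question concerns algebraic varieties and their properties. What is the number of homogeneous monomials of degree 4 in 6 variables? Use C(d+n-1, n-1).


The number of degree-4 monomials in 6 variables is C(d+n-1, n-1).
= C(4+6-1, 6-1) = C(9, 5)
= 126

126


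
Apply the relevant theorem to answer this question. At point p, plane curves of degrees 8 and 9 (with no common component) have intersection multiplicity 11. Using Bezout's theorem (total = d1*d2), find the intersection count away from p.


By Bezout's theorem, the total intersection number is d1 * d2.
Total = 8 * 9 = 72
Intersection multiplicity at p = 11
Remaining intersections = 72 - 11 = 61

61


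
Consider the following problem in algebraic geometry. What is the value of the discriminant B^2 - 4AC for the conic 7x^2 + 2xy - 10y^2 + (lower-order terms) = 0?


The discriminant of a conic Ax^2 + Bxy + Cy^2 + ... = 0 is B^2 - 4AC.
B^2 = 2^2 = 4
4AC = 4*7*(-10) = -280
Discriminant = 4 + 280 = 284

284


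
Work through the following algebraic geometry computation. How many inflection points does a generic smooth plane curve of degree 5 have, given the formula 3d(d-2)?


For a general smooth plane curve C of degree d, the inflection points are
the intersection of C with its Hessian curve, which has degree 3(d-2).
By Bezout, the total intersection number is d * 3(d-2) = 5 * 9 = 45.
For a general curve every flex is ordinary, so each contributes
multiplicity 1 to C·Hess(C), and the number of distinct inflection
points is 3d(d-2).
Inflection points = 3*5*(5-2) = 3*5*3 = 45

45


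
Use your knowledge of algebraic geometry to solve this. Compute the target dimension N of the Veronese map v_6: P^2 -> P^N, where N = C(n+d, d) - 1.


The Veronese embedding v_d: P^n -> P^N maps each point to all
degree-d monomials in n+1 homogeneous coordinates.
N = C(n+d, d) - 1
N = C(2+6, 6) - 1
N = C(8, 6) - 1
C(8, 6) = 28
N = 28 - 1 = 27

27


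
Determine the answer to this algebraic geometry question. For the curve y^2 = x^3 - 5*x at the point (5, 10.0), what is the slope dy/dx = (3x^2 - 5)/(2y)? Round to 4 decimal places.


Using implicit differentiation of y^2 = x^3 - 5*x:
2y * dy/dx = 3x^2 - 5
dy/dx = (3x^2 - 5)/(2y)
Numerator: 3*5^2 - 5 = 70
Denominator: 2*10.0 = 20.0
dy/dx = 70/20.0 = 3.5000

3.5000


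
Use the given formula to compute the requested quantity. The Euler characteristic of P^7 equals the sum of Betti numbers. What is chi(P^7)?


The complex projective space P^7 has one cell in each even real dimension 0, 2, ..., 14.
The cohomology groups are H^{2k}(P^7) = Z for k = 0,...,7, and 0 otherwise.
Euler characteristic = sum of Betti numbers = 1 per even-dimensional cohomology group.
chi(P^7) = 7 + 1 = 8

8


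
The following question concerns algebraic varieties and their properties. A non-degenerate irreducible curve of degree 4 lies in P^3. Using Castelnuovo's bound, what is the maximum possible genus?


Castelnuovo's bound: write d - 1 = m(r-1) + epsilon with 0 <= epsilon < r-1.
d - 1 = 4 - 1 = 3
r - 1 = 3 - 1 = 2
3 = 1*2 + 1, so m = 1, epsilon = 1
pi(d, r) = m(m-1)(r-1)/2 + m*epsilon
= 1*0*2/2 + 1*1
= 0/2 + 1
= 0 + 1 = 1

1


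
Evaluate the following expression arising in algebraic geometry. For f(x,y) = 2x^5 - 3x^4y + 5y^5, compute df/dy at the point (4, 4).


df/dy = (-3)*x^4 + 5*5*y^4
At (4,4): (-3)*4^4 + 5*5*4^4
= -768 + 6400
= 5632

5632


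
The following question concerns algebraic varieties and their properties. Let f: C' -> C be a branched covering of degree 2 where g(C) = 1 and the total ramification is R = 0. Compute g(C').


Riemann-Hurwitz formula: 2g' - 2 = d(2g - 2) + R
Given: d = 2, g = 1, R = 0
2g' - 2 = 2*(2*1 - 2) + 0
2g' - 2 = 2*0 + 0
2g' - 2 = 0 + 0 = 0
2g' = 2
g' = 1

1


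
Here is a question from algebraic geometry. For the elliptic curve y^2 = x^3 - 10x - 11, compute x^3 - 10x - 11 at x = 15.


Compute x^3 - 10x - 11 at x = 15:
x^3 = 15^3 = 3375
(-10)*x = (-10)*15 = -150
Sum: 3375 - 150 - 11 = 3214

3214


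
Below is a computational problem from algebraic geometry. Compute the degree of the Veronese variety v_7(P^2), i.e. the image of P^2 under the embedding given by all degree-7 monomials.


The Veronese variety v_7(P^2) has degree d^r.
d^r = 7^2 = 49

49


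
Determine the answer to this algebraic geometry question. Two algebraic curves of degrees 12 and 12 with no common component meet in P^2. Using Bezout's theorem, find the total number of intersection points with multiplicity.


Bezout's theorem states the intersection count equals the product of degrees.
Intersection count = 12 * 12 = 144

144


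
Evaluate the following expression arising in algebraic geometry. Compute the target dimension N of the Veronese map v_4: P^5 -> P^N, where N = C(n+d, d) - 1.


The Veronese embedding v_d: P^n -> P^N maps each point to all
degree-d monomials in n+1 homogeneous coordinates.
N = C(n+d, d) - 1
N = C(5+4, 4) - 1
N = C(9, 4) - 1
C(9, 4) = 126
N = 126 - 1 = 125

125


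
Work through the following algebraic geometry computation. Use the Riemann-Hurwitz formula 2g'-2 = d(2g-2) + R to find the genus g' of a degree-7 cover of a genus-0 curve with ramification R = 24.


Riemann-Hurwitz formula: 2g' - 2 = d(2g - 2) + R
Given: d = 7, g = 0, R = 24
2g' - 2 = 7*(2*0 - 2) + 24
2g' - 2 = 7*(-2) + 24
2g' - 2 = -14 + 24 = 10
2g' = 12
g' = 6

6


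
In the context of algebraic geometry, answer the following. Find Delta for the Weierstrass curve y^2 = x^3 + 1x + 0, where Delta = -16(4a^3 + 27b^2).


Compute each component:
4a^3 = 4*1^3 = 4*1 = 4
27b^2 = 27*0^2 = 27*0 = 0
4a^3 + 27b^2 = 4 + 0 = 4
Delta = -16*4 = -64

-64


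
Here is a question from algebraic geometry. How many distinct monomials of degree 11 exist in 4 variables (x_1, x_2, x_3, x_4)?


The number of degree-11 monomials in 4 variables is C(d+n-1, n-1).
= C(11+4-1, 4-1) = C(14, 3)
= 364

364


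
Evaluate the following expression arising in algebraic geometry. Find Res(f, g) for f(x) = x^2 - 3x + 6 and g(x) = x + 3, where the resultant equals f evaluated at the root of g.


For Res(f, x - c), we evaluate f at x = c.
f(-3) = (-3)^2 - 3*(-3) + 6
= 9 + 9 + 6
= 18 + 6 = 24
Res(f, g) = 24

24


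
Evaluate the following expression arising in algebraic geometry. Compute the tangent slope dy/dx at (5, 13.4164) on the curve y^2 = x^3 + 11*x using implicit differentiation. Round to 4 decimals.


Using implicit differentiation of y^2 = x^3 + 11*x:
2y * dy/dx = 3x^2 + 11
dy/dx = (3x^2 + 11)/(2y)
Numerator: 3*5^2 + 11 = 86
Denominator: 2*13.4164 = 26.8328
dy/dx = 86/26.8328 = 3.2050

3.2050


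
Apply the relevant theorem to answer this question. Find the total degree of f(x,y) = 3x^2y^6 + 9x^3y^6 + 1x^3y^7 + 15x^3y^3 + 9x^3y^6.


Examine each term for its total degree (sum of exponents).
  Term '3x^2y^6' has total degree 2+6 = 8.
  Term '9x^3y^6' has total degree 3+6 = 9.
  Term '1x^3y^7' has total degree 3+7 = 10.
  Term '15x^3y^3' has total degree 3+3 = 6.
  Term '9x^3y^6' has total degree 3+6 = 9.
The maximum total degree among all terms is 10.

10


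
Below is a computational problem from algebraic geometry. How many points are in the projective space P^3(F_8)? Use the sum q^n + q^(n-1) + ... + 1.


P^3(F_8) has (q^(n+1) - 1)/(q - 1) points.
= 8^3 + 8^2 + 8^1 + 8^0
= 512 + 64 + 8 + 1
= 585

585


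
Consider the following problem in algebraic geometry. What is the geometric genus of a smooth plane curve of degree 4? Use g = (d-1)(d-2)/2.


Using the genus formula for smooth plane curves:
g = (d-1)(d-2)/2
g = (4-1)(4-2)/2
g = 3*2/2
g = 6/2 = 3

3


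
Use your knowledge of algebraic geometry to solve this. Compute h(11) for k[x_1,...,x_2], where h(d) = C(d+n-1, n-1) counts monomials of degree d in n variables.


The Hilbert function for the polynomial ring in 2 variables is:
h(d) = C(d+n-1, n-1)
h(11) = C(11+2-1, 2-1) = C(12, 1)
= 12! / (1! * 11!)
= 12

12


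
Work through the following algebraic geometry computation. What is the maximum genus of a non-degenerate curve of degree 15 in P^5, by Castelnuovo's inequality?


Castelnuovo's bound: write d - 1 = m(r-1) + epsilon with 0 <= epsilon < r-1.
d - 1 = 15 - 1 = 14
r - 1 = 5 - 1 = 4
14 = 3*4 + 2, so m = 3, epsilon = 2
pi(d, r) = m(m-1)(r-1)/2 + m*epsilon
= 3*2*4/2 + 3*2
= 24/2 + 6
= 12 + 6 = 18

18


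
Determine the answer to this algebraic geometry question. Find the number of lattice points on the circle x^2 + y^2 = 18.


Systematically check integer values of x where x^2 <= 18.
For each valid x, check if 18 - x^2 is a perfect square.
x=3: 18 - 9 = 9, sqrt = 3 (valid)
Total integer solutions found: 4

4


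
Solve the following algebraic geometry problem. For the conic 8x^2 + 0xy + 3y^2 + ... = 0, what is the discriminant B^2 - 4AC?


The discriminant of a conic Ax^2 + Bxy + Cy^2 + ... = 0 is B^2 - 4AC.
B^2 = 0^2 = 0
4AC = 4*8*3 = 96
Discriminant = 0 - 96 = -96

-96


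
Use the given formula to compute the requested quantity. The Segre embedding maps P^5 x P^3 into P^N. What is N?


The Segre embedding maps P^m x P^n into P^N via
all products of coordinates from each factor.
N = (m+1)(n+1) - 1
N = (5+1)(3+1) - 1
N = 6*4 - 1
N = 24 - 1 = 23

23


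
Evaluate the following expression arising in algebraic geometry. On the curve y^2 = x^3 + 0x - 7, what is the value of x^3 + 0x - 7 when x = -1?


Compute x^3 + 0x - 7 at x = -1:
x^3 = (-1)^3 = -1
0*x = 0*(-1) = 0
Sum: -1 + 0 - 7 = -8

-8


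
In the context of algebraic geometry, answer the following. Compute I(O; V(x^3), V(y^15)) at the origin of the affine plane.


The intersection multiplicity of V(x^a) and V(y^b) at the origin is:
I(O; V(x^3), V(y^15)) = dim_k(k[x,y]/(x^3, y^15))
A basis for k[x,y]/(x^3, y^15) is the set of monomials x^i * y^j
where 0 <= i < 3 and 0 <= j < 15.
The number of such monomials is 3 * 15 = 45

45


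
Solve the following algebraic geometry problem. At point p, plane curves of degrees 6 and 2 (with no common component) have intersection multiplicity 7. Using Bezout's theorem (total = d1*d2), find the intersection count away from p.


By Bezout's theorem, the total intersection number is d1 * d2.
Total = 6 * 2 = 12
Intersection multiplicity at p = 7
Remaining intersections = 12 - 7 = 5

5


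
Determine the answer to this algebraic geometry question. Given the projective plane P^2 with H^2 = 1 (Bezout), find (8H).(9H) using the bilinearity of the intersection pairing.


Using bilinearity of the intersection pairing on the projective plane P^2:
(aH).(bH) = ab * (H.H)
We have H^2 = 1 (Bezout).
D.E = (8H).(9H) = 8*9*1
= 72*1
= 72

72


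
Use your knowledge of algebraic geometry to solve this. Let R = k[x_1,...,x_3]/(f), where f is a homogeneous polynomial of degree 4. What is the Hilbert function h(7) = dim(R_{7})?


For R = k[x_1,...,x_n]/(f) with f homogeneous of degree e:
The Hilbert series is (1 - t^e)/(1 - t)^n.
So h(d) = C(d+n-1, n-1) - C(d-e+n-1, n-1) for d >= e.
With n=3, e=4, d=7:
C(7+3-1, 3-1) = C(9, 2) = 36
C(7-4+3-1, 3-1) = C(5, 2) = 10
h(7) = 36 - 10 = 26

26


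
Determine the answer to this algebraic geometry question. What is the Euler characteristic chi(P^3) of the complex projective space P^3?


The complex projective space P^3 has one cell in each even real dimension 0, 2, ..., 6.
The cohomology groups are H^{2k}(P^3) = Z for k = 0,...,3, and 0 otherwise.
Euler characteristic = sum of Betti numbers = 1 per even-dimensional cohomology group.
chi(P^3) = 3 + 1 = 4

4


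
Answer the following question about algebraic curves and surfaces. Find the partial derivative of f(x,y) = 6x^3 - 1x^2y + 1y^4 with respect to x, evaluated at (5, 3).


df/dx = 3*6*x^2 + 2*(-1)*x^1*y
At (5,3): 3*6*5^2 + 2*(-1)*5^1*3
= 450 - 30
= 420

420


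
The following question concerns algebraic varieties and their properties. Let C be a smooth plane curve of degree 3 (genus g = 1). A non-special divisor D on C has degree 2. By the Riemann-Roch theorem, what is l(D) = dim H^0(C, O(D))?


First, compute the genus of a smooth plane curve of degree 3:
g = (d-1)(d-2)/2 = (3-1)(3-2)/2 = 1
For a non-special divisor D (i.e., h^1(D) = 0), Riemann-Roch gives:
l(D) = deg(D) - g + 1
Since deg(D) = 2 >= 2g - 1 = 1, D is non-special.
l(D) = 2 - 1 + 1 = 2

2


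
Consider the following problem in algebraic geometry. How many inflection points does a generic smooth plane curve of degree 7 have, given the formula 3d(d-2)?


For a general smooth plane curve C of degree d, the inflection points are
the intersection of C with its Hessian curve, which has degree 3(d-2).
By Bezout, the total intersection number is d * 3(d-2) = 7 * 15 = 105.
For a general curve every flex is ordinary, so each contributes
multiplicity 1 to C·Hess(C), and the number of distinct inflection
points is 3d(d-2).
Inflection points = 3*7*(7-2) = 3*7*5 = 105

105


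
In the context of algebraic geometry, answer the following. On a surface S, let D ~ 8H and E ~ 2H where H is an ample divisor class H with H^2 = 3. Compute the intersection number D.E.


Using bilinearity of the intersection pairing on a surface S:
(aH).(bH) = ab * (H.H)
We have H^2 = 3.
D.E = (8H).(2H) = 8*2*3
= 16*3
= 48

48


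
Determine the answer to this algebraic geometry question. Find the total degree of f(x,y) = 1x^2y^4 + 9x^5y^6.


Examine each term for its total degree (sum of exponents).
  Term '1x^2y^4' has total degree 2+4 = 6.
  Term '9x^5y^6' has total degree 5+6 = 11.
The maximum total degree among all terms is 11.

11


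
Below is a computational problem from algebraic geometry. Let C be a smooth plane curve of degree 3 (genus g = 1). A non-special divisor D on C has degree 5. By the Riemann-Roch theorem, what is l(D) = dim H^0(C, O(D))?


First, compute the genus of a smooth plane curve of degree 3:
g = (d-1)(d-2)/2 = (3-1)(3-2)/2 = 1
For a non-special divisor D (i.e., h^1(D) = 0), Riemann-Roch gives:
l(D) = deg(D) - g + 1
Since deg(D) = 5 >= 2g - 1 = 1, D is non-special.
l(D) = 5 - 1 + 1 = 5

5


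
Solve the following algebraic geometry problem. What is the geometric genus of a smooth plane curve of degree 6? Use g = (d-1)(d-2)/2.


Using the genus formula for smooth plane curves:
g = (d-1)(d-2)/2
g = (6-1)(6-2)/2
g = 5*4/2
g = 20/2 = 10

10


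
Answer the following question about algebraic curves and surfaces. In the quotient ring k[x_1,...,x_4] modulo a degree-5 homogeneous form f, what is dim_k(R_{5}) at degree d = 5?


For R = k[x_1,...,x_n]/(f) with f homogeneous of degree e:
The Hilbert series is (1 - t^e)/(1 - t)^n.
So h(d) = C(d+n-1, n-1) - C(d-e+n-1, n-1) for d >= e.
With n=4, e=5, d=5:
C(5+4-1, 4-1) = C(8, 3) = 56
C(5-5+4-1, 4-1) = C(3, 3) = 1
h(5) = 56 - 1 = 55

55


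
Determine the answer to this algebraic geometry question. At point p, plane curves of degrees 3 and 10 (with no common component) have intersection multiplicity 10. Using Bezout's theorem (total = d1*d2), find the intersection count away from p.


By Bezout's theorem, the total intersection number is d1 * d2.
Total = 3 * 10 = 30
Intersection multiplicity at p = 10
Remaining intersections = 30 - 10 = 20

20


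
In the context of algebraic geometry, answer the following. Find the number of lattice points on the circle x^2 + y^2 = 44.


Systematically check integer values of x where x^2 <= 44.
For each valid x, check if 44 - x^2 is a perfect square.
Total integer solutions found: 0

0


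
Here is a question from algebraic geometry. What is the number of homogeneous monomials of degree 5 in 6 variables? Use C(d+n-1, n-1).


The number of degree-5 monomials in 6 variables is C(d+n-1, n-1).
= C(5+6-1, 6-1) = C(10, 5)
= 252

252


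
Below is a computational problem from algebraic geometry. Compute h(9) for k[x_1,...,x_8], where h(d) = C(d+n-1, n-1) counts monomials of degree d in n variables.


The Hilbert function for the polynomial ring in 8 variables is:
h(d) = C(d+n-1, n-1)
h(9) = C(9+8-1, 8-1) = C(16, 7)
= 16! / (7! * 9!)
= 11440

11440


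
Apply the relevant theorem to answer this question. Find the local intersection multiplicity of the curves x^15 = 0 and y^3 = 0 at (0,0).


The intersection multiplicity of V(x^a) and V(y^b) at the origin is:
I(O; V(x^15), V(y^3)) = dim_k(k[x,y]/(x^15, y^3))
A basis for k[x,y]/(x^15, y^3) is the set of monomials x^i * y^j
where 0 <= i < 15 and 0 <= j < 3.
The number of such monomials is 15 * 3 = 45

45


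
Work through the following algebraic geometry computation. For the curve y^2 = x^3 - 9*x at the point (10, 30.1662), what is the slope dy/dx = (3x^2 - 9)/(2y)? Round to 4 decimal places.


Using implicit differentiation of y^2 = x^3 - 9*x:
2y * dy/dx = 3x^2 - 9
dy/dx = (3x^2 - 9)/(2y)
Numerator: 3*10^2 - 9 = 291
Denominator: 2*30.1662 = 60.3324
dy/dx = 291/60.3324 = 4.8233

4.8233


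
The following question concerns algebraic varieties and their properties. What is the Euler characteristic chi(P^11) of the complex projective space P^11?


The complex projective space P^11 has one cell in each even real dimension 0, 2, ..., 22.
The cohomology groups are H^{2k}(P^11) = Z for k = 0,...,11, and 0 otherwise.
Euler characteristic = sum of Betti numbers = 1 per even-dimensional cohomology group.
chi(P^11) = 11 + 1 = 12

12


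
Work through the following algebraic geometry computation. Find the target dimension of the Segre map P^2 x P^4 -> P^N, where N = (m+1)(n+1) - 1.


The Segre embedding maps P^m x P^n into P^N via
all products of coordinates from each factor.
N = (m+1)(n+1) - 1
N = (2+1)(4+1) - 1
N = 3*5 - 1
N = 15 - 1 = 14

14


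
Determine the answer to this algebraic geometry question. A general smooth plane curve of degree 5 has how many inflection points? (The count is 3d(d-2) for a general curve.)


For a general smooth plane curve C of degree d, the inflection points are
the intersection of C with its Hessian curve, which has degree 3(d-2).
By Bezout, the total intersection number is d * 3(d-2) = 5 * 9 = 45.
For a general curve every flex is ordinary, so each contributes
multiplicity 1 to C·Hess(C), and the number of distinct inflection
points is 3d(d-2).
Inflection points = 3*5*(5-2) = 3*5*3 = 45

45


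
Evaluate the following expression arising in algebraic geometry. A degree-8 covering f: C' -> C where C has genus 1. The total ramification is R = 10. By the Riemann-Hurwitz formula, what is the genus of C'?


Riemann-Hurwitz formula: 2g' - 2 = d(2g - 2) + R
Given: d = 8, g = 1, R = 10
2g' - 2 = 8*(2*1 - 2) + 10
2g' - 2 = 8*0 + 10
2g' - 2 = 0 + 10 = 10
2g' = 12
g' = 6

6


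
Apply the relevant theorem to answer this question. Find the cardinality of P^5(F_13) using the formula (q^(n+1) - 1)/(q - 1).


P^5(F_13) has (q^(n+1) - 1)/(q - 1) points.
= 13^5 + 13^4 + 13^3 + 13^2 + 13^1 + 13^0
= 371293 + 28561 + 2197 + 169 + 13 + 1
= 402234

402234


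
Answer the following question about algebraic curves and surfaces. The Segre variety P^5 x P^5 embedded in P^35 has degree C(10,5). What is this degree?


The degree of the Segre variety P^5 x P^5 is C(m+n, m).
= C(10, 5)
= 252

252


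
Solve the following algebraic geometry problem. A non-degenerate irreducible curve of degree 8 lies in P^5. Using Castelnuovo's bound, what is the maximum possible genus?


Castelnuovo's bound: write d - 1 = m(r-1) + epsilon with 0 <= epsilon < r-1.
d - 1 = 8 - 1 = 7
r - 1 = 5 - 1 = 4
7 = 1*4 + 3, so m = 1, epsilon = 3
pi(d, r) = m(m-1)(r-1)/2 + m*epsilon
= 1*0*4/2 + 1*3
= 0/2 + 3
= 0 + 3 = 3

3


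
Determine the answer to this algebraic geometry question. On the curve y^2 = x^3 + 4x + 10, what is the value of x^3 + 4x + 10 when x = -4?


Compute x^3 + 4x + 10 at x = -4:
x^3 = (-4)^3 = -64
4*x = 4*(-4) = -16
Sum: -64 - 16 + 10 = -70

-70


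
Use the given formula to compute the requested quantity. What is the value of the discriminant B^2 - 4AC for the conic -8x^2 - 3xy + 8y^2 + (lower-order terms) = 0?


The discriminant of a conic Ax^2 + Bxy + Cy^2 + ... = 0 is B^2 - 4AC.
B^2 = (-3)^2 = 9
4AC = 4*(-8)*8 = -256
Discriminant = 9 + 256 = 265

265


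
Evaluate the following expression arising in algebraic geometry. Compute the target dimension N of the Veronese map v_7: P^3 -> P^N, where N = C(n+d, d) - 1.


The Veronese embedding v_d: P^n -> P^N maps each point to all
degree-d monomials in n+1 homogeneous coordinates.
N = C(n+d, d) - 1
N = C(3+7, 7) - 1
N = C(10, 7) - 1
C(10, 7) = 120
N = 120 - 1 = 119

119


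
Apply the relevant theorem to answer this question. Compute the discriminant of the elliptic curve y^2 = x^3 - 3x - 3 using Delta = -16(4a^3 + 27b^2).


Compute each component:
4a^3 = 4*(-3)^3 = 4*(-27) = -108
27b^2 = 27*(-3)^2 = 27*9 = 243
4a^3 + 27b^2 = -108 + 243 = 135
Delta = -16*135 = -2160

-2160


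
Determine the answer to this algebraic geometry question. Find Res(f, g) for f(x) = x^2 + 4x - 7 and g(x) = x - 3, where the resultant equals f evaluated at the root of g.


For Res(f, x - c), we evaluate f at x = c.
f(3) = 3^2 + 4*3 - 7
= 9 + 12 - 7
= 21 - 7 = 14
Res(f, g) = 14

14


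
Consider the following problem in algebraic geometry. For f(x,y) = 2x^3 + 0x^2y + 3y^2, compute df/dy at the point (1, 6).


df/dy = 0*x^2 + 2*3*y^1
At (1,6): 0*1^2 + 2*3*6^1
= 0 + 36
= 36

36


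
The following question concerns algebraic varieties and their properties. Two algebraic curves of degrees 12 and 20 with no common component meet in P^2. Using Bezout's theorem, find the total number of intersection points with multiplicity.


Bezout's theorem states the intersection count equals the product of degrees.
Intersection count = 12 * 20 = 240

240


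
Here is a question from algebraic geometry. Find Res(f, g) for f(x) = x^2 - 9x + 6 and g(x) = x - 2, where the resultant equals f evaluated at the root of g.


For Res(f, x - c), we evaluate f at x = c.
f(2) = 2^2 - 9*2 + 6
= 4 - 18 + 6
= -14 + 6 = -8
Res(f, g) = -8

-8


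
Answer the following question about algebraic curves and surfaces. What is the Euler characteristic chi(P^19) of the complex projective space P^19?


The complex projective space P^19 has one cell in each even real dimension 0, 2, ..., 38.
The cohomology groups are H^{2k}(P^19) = Z for k = 0,...,19, and 0 otherwise.
Euler characteristic = sum of Betti numbers = 1 per even-dimensional cohomology group.
chi(P^19) = 19 + 1 = 20

20


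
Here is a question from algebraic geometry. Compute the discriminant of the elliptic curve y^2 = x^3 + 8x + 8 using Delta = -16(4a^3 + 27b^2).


Compute each component:
4a^3 = 4*8^3 = 4*512 = 2048
27b^2 = 27*8^2 = 27*64 = 1728
4a^3 + 27b^2 = 2048 + 1728 = 3776
Delta = -16*3776 = -60416

-60416


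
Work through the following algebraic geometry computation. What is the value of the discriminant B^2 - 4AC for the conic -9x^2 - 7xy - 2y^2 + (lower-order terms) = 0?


The discriminant of a conic Ax^2 + Bxy + Cy^2 + ... = 0 is B^2 - 4AC.
B^2 = (-7)^2 = 49
4AC = 4*(-9)*(-2) = 72
Discriminant = 49 - 72 = -23

-23


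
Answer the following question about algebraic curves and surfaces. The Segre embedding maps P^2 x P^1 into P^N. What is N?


The Segre embedding maps P^m x P^n into P^N via
all products of coordinates from each factor.
N = (m+1)(n+1) - 1
N = (2+1)(1+1) - 1
N = 3*2 - 1
N = 6 - 1 = 5

5


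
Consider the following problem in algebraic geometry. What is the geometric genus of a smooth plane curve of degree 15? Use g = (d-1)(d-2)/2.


Using the genus formula for smooth plane curves:
g = (d-1)(d-2)/2
g = (15-1)(15-2)/2
g = 14*13/2
g = 182/2 = 91

91


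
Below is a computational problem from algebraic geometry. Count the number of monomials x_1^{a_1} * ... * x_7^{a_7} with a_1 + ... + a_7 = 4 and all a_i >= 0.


The number of degree-4 monomials in 7 variables is C(d+n-1, n-1).
= C(4+7-1, 7-1) = C(10, 6)
= 210

210


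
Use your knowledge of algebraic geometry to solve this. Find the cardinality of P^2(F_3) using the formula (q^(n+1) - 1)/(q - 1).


P^2(F_3) has (q^(n+1) - 1)/(q - 1) points.
= 3^2 + 3^1 + 3^0
= 9 + 3 + 1
= 13

13


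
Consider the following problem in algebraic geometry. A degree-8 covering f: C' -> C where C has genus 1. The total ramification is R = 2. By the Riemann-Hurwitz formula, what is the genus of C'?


Riemann-Hurwitz formula: 2g' - 2 = d(2g - 2) + R
Given: d = 8, g = 1, R = 2
2g' - 2 = 8*(2*1 - 2) + 2
2g' - 2 = 8*0 + 2
2g' - 2 = 0 + 2 = 2
2g' = 4
g' = 2

2


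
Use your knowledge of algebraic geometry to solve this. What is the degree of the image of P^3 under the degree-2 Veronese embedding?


The Veronese variety v_2(P^3) has degree d^r.
d^r = 2^3 = 8

8


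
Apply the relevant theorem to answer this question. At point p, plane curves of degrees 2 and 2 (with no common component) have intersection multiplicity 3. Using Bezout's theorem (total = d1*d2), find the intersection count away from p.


By Bezout's theorem, the total intersection number is d1 * d2.
Total = 2 * 2 = 4
Intersection multiplicity at p = 3
Remaining intersections = 4 - 3 = 1

1


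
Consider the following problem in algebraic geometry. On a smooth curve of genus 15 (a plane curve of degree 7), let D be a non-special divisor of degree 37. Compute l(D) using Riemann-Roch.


First, compute the genus of a smooth plane curve of degree 7:
g = (d-1)(d-2)/2 = (7-1)(7-2)/2 = 15
For a non-special divisor D (i.e., h^1(D) = 0), Riemann-Roch gives:
l(D) = deg(D) - g + 1
Since deg(D) = 37 >= 2g - 1 = 29, D is non-special.
l(D) = 37 - 15 + 1 = 23

23


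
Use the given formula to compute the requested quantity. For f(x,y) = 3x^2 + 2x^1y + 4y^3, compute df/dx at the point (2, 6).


df/dx = 2*3*x^1 + 1*2*x^0*y
At (2,6): 2*3*2^1 + 1*2*2^0*6
= 12 + 12
= 24

24


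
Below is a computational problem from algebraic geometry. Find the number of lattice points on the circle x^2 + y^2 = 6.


Systematically check integer values of x where x^2 <= 6.
For each valid x, check if 6 - x^2 is a perfect square.
Total integer solutions found: 0

0


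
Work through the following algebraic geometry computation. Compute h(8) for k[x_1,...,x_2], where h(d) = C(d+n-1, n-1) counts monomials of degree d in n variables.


The Hilbert function for the polynomial ring in 2 variables is:
h(d) = C(d+n-1, n-1)
h(8) = C(8+2-1, 2-1) = C(9, 1)
= 9! / (1! * 8!)
= 9

9


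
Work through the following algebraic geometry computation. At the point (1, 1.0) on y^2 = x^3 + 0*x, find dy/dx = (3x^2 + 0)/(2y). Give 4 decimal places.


Using implicit differentiation of y^2 = x^3 + 0*x:
2y * dy/dx = 3x^2 + 0
dy/dx = (3x^2 + 0)/(2y)
Numerator: 3*1^2 + 0 = 3
Denominator: 2*1.0 = 2.0
dy/dx = 3/2.0 = 1.5000

1.5000


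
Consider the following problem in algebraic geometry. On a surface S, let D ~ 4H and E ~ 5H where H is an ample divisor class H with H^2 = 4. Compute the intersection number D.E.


Using bilinearity of the intersection pairing on a surface S:
(aH).(bH) = ab * (H.H)
We have H^2 = 4.
D.E = (4H).(5H) = 4*5*4
= 20*4
= 80

80


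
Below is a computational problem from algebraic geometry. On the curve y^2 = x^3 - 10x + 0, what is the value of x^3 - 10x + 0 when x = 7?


Compute x^3 - 10x + 0 at x = 7:
x^3 = 7^3 = 343
(-10)*x = (-10)*7 = -70
Sum: 343 - 70 + 0 = 273

273


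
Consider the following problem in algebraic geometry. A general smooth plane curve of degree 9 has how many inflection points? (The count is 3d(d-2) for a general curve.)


For a general smooth plane curve C of degree d, the inflection points are
the intersection of C with its Hessian curve, which has degree 3(d-2).
By Bezout, the total intersection number is d * 3(d-2) = 9 * 21 = 189.
For a general curve every flex is ordinary, so each contributes
multiplicity 1 to C·Hess(C), and the number of distinct inflection
points is 3d(d-2).
Inflection points = 3*9*(9-2) = 3*9*7 = 189

189


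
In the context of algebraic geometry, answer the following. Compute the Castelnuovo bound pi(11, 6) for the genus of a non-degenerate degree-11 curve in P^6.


Castelnuovo's bound: write d - 1 = m(r-1) + epsilon with 0 <= epsilon < r-1.
d - 1 = 11 - 1 = 10
r - 1 = 6 - 1 = 5
10 = 2*5 + 0, so m = 2, epsilon = 0
pi(d, r) = m(m-1)(r-1)/2 + m*epsilon
= 2*1*5/2 + 2*0
= 10/2 + 0
= 5 + 0 = 5

5


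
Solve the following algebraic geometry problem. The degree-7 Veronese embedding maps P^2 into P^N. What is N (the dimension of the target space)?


The Veronese embedding v_d: P^n -> P^N maps each point to all
degree-d monomials in n+1 homogeneous coordinates.
N = C(n+d, d) - 1
N = C(2+7, 7) - 1
N = C(9, 7) - 1
C(9, 7) = 36
N = 36 - 1 = 35

35


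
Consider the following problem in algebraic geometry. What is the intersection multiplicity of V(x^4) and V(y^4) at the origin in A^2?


The intersection multiplicity of V(x^a) and V(y^b) at the origin is:
I(O; V(x^4), V(y^4)) = dim_k(k[x,y]/(x^4, y^4))
A basis for k[x,y]/(x^4, y^4) is the set of monomials x^i * y^j
where 0 <= i < 4 and 0 <= j < 4.
The number of such monomials is 4 * 4 = 16

16


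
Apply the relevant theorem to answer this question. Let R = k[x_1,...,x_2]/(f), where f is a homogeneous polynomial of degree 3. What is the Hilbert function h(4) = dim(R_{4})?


For R = k[x_1,...,x_n]/(f) with f homogeneous of degree e:
The Hilbert series is (1 - t^e)/(1 - t)^n.
So h(d) = C(d+n-1, n-1) - C(d-e+n-1, n-1) for d >= e.
With n=2, e=3, d=4:
C(4+2-1, 2-1) = C(5, 1) = 5
C(4-3+2-1, 2-1) = C(2, 1) = 2
h(4) = 5 - 2 = 3

3


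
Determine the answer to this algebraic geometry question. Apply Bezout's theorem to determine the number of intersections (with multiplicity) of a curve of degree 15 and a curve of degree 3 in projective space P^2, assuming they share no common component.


Bezout's theorem states the intersection count equals the product of degrees.
Intersection count = 15 * 3 = 45

45


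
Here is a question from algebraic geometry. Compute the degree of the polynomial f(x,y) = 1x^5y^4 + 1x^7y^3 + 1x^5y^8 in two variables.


Examine each term for its total degree (sum of exponents).
  Term '1x^5y^4' has total degree 5+4 = 9.
  Term '1x^7y^3' has total degree 7+3 = 10.
  Term '1x^5y^8' has total degree 5+8 = 13.
The maximum total degree among all terms is 13.

13


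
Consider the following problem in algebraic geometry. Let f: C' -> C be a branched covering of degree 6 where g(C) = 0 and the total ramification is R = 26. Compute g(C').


Riemann-Hurwitz formula: 2g' - 2 = d(2g - 2) + R
Given: d = 6, g = 0, R = 26
2g' - 2 = 6*(2*0 - 2) + 26
2g' - 2 = 6*(-2) + 26
2g' - 2 = -12 + 26 = 14
2g' = 16
g' = 8

8


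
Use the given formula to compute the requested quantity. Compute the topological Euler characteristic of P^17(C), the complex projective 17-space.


The complex projective space P^17 has one cell in each even real dimension 0, 2, ..., 34.
The cohomology groups are H^{2k}(P^17) = Z for k = 0,...,17, and 0 otherwise.
Euler characteristic = sum of Betti numbers = 1 per even-dimensional cohomology group.
chi(P^17) = 17 + 1 = 18

18


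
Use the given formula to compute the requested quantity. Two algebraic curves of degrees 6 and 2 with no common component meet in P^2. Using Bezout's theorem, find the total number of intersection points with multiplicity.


Bezout's theorem states the intersection count equals the product of degrees.
Intersection count = 6 * 2 = 12

12


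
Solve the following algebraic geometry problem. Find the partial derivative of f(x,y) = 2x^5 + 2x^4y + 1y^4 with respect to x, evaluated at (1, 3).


df/dx = 5*2*x^4 + 4*2*x^3*y
At (1,3): 5*2*1^4 + 4*2*1^3*3
= 10 + 24
= 34

34


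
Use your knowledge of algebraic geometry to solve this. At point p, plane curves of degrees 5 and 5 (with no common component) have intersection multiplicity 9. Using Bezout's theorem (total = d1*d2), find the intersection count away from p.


By Bezout's theorem, the total intersection number is d1 * d2.
Total = 5 * 5 = 25
Intersection multiplicity at p = 9
Remaining intersections = 25 - 9 = 16

16


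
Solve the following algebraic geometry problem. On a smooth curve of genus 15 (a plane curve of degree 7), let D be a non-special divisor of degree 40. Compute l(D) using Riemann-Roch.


First, compute the genus of a smooth plane curve of degree 7:
g = (d-1)(d-2)/2 = (7-1)(7-2)/2 = 15
For a non-special divisor D (i.e., h^1(D) = 0), Riemann-Roch gives:
l(D) = deg(D) - g + 1
Since deg(D) = 40 >= 2g - 1 = 29, D is non-special.
l(D) = 40 - 15 + 1 = 26

26


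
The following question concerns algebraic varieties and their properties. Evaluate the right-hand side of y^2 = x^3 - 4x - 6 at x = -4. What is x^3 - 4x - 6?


Compute x^3 - 4x - 6 at x = -4:
x^3 = (-4)^3 = -64
(-4)*x = (-4)*(-4) = 16
Sum: -64 + 16 - 6 = -54

-54


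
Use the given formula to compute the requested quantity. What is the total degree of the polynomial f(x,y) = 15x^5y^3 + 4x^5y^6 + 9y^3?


Examine each term for its total degree (sum of exponents).
  Term '15x^5y^3' has total degree 5+3 = 8.
  Term '4x^5y^6' has total degree 5+6 = 11.
  Term '9y^3' has total degree 0+3 = 3.
The maximum total degree among all terms is 11.

11


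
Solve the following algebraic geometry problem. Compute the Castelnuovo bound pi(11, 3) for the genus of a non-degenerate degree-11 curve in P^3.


Castelnuovo's bound: write d - 1 = m(r-1) + epsilon with 0 <= epsilon < r-1.
d - 1 = 11 - 1 = 10
r - 1 = 3 - 1 = 2
10 = 5*2 + 0, so m = 5, epsilon = 0
pi(d, r) = m(m-1)(r-1)/2 + m*epsilon
= 5*4*2/2 + 5*0
= 40/2 + 0
= 20 + 0 = 20

20


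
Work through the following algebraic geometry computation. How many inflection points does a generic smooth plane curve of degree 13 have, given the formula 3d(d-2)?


For a general smooth plane curve C of degree d, the inflection points are
the intersection of C with its Hessian curve, which has degree 3(d-2).
By Bezout, the total intersection number is d * 3(d-2) = 13 * 33 = 429.
For a general curve every flex is ordinary, so each contributes
multiplicity 1 to C·Hess(C), and the number of distinct inflection
points is 3d(d-2).
Inflection points = 3*13*(13-2) = 3*13*11 = 429

429


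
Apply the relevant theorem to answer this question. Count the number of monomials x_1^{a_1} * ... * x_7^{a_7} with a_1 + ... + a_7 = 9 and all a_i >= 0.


The number of degree-9 monomials in 7 variables is C(d+n-1, n-1).
= C(9+7-1, 7-1) = C(15, 6)
= 5005

5005


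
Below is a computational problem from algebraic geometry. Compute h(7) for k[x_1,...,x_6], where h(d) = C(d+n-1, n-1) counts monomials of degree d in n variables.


The Hilbert function for the polynomial ring in 6 variables is:
h(d) = C(d+n-1, n-1)
h(7) = C(7+6-1, 6-1) = C(12, 5)
= 12! / (5! * 7!)
= 792

792


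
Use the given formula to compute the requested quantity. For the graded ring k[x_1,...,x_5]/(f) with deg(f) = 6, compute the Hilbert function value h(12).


For R = k[x_1,...,x_n]/(f) with f homogeneous of degree e:
The Hilbert series is (1 - t^e)/(1 - t)^n.
So h(d) = C(d+n-1, n-1) - C(d-e+n-1, n-1) for d >= e.
With n=5, e=6, d=12:
C(12+5-1, 5-1) = C(16, 4) = 1820
C(12-6+5-1, 5-1) = C(10, 4) = 210
h(12) = 1820 - 210 = 1610

1610


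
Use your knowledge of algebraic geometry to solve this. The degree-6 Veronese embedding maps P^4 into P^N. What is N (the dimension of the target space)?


The Veronese embedding v_d: P^n -> P^N maps each point to all
degree-d monomials in n+1 homogeneous coordinates.
N = C(n+d, d) - 1
N = C(4+6, 6) - 1
N = C(10, 6) - 1
C(10, 6) = 210
N = 210 - 1 = 209

209


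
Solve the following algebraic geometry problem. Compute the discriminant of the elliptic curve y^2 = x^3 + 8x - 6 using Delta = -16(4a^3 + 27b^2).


Compute each component:
4a^3 = 4*8^3 = 4*512 = 2048
27b^2 = 27*(-6)^2 = 27*36 = 972
4a^3 + 27b^2 = 2048 + 972 = 3020
Delta = -16*3020 = -48320

-48320


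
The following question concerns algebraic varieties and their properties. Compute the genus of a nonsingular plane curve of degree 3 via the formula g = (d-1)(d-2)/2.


Using the genus formula for smooth plane curves:
g = (d-1)(d-2)/2
g = (3-1)(3-2)/2
g = 2*1/2
g = 2/2 = 1

1


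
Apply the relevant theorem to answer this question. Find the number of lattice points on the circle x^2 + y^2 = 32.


Systematically check integer values of x where x^2 <= 32.
For each valid x, check if 32 - x^2 is a perfect square.
x=4: 32 - 16 = 16, sqrt = 4 (valid)
Total integer solutions found: 4

4


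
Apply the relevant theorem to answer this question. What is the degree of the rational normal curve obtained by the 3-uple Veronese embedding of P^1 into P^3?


The rational normal curve in P^3 is the image of P^1 under the 3-uple Veronese.
A general hyperplane in P^3 pulls back to a degree-3 form on P^1, which has 3 zeros,
so the curve meets a general hyperplane in 3 points. Degree = 3.

3
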